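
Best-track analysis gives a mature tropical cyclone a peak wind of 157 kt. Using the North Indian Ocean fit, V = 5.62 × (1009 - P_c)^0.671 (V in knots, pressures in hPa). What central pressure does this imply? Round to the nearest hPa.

ΔP = (V / 5.62)^(1/0.671) = (157/5.62)^1.490.
157/5.62 = 27.936; 27.936^1.490 ≈ 142.97 hPa.
P_c = 1009 − 142.97 = 866.03 ≈ 866 hPa.

866 hPa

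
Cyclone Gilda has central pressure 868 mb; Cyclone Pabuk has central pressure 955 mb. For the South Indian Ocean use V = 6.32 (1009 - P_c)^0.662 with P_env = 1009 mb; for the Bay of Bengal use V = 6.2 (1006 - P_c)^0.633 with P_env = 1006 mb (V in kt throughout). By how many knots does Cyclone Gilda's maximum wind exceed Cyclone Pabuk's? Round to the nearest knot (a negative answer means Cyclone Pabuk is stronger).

93 kt

Cyclone Gilda: ΔP = 141; V ≈ 6.32 × 141^0.662 ≈ 167.30 kt.
Cyclone Pabuk: ΔP = 51; V ≈ 6.2 × 51^0.633 ≈ 74.69 kt.
Difference ≈ 167.30 − 74.69 = 92.61 → 93 kt.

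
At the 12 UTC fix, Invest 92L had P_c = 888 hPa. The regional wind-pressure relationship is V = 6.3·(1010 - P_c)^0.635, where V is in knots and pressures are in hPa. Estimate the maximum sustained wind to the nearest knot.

133 kt

ΔP = 1010 − 888 = 122 hPa.
122^0.635 ≈ 21.127.
V ≈ 6.3 × 21.127 ≈ 133.1 kt.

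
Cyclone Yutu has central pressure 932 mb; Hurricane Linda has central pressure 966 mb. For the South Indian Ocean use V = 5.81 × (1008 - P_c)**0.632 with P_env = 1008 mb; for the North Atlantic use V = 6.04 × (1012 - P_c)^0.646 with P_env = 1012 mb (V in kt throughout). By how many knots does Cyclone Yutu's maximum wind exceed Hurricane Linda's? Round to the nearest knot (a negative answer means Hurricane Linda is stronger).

Cyclone Yutu: ΔP = 76; V ≈ 5.81 × 76^0.632 ≈ 89.71 kt.
Hurricane Linda: ΔP = 46; V ≈ 6.04 × 46^0.646 ≈ 71.64 kt.
Difference ≈ 89.71 − 71.64 = 18.07 → 18 kt.

18 kt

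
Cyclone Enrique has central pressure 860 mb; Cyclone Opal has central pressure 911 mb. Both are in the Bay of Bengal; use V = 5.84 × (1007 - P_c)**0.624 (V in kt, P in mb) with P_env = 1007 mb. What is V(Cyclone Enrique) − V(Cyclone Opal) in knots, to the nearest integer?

31 kt

Cyclone Enrique: ΔP = 147; V ≈ 5.84 × 147^0.624 ≈ 131.47 kt.
Cyclone Opal: ΔP = 96; V ≈ 5.84 × 96^0.624 ≈ 100.77 kt.
Difference ≈ 131.47 − 100.77 = 30.70 → 31 kt.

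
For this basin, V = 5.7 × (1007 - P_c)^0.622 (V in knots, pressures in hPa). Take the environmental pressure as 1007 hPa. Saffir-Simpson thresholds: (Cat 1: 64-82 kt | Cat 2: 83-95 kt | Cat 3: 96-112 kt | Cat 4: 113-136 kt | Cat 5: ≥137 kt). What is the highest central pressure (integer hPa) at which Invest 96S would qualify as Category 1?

Category 1 begins at V = 64 kt.
Required ΔP = (64/5.7)^(1/0.622) = 11.228^1.608 ≈ 48.82 hPa.
P_c ≤ 1007 − 48.82 = 958.18, so the highest integer P_c is 958 hPa.

958 hPa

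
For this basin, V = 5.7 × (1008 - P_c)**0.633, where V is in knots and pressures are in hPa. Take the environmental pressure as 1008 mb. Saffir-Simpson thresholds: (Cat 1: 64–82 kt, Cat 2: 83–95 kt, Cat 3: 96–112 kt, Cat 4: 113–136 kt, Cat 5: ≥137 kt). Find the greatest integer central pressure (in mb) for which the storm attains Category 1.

962 mb

Category 1 begins at V = 64 kt.
Required ΔP = (64/5.7)^(1/0.633) = 11.228^1.580 ≈ 45.63 mb.
P_c ≤ 1008 − 45.63 = 962.37, so the highest integer P_c is 962 mb.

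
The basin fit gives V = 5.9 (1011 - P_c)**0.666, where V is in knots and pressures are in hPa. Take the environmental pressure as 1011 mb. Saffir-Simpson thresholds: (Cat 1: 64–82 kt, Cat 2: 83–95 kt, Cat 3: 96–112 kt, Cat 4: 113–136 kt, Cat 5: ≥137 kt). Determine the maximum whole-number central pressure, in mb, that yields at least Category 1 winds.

Category 1 begins at V = 64 kt.
Required ΔP = (64/5.9)^(1/0.666) = 10.847^1.502 ≈ 35.85 mb.
P_c ≤ 1011 − 35.85 = 975.15, so the highest integer P_c is 975 mb.

975 mb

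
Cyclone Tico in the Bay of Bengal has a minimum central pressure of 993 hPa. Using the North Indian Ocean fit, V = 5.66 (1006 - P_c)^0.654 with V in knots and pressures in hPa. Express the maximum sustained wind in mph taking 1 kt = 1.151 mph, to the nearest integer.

ΔP = 1006 − 993 = 13 hPa.
V ≈ 5.66 × 13^0.654 = 5.66 × 5.352 ≈ 30.293 kt.
30.293 × 1.151 ≈ 34.87 mph → 35 mph.

35 mph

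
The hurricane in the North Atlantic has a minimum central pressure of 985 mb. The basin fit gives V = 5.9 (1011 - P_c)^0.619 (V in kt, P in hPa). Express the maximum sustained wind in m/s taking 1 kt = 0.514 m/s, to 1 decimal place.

ΔP = 1011 − 985 = 26 mb.
V ≈ 5.9 × 26^0.619 = 5.9 × 7.514 ≈ 44.332 kt.
44.332 × 0.514 ≈ 22.79 m/s → 22.8 m/s.

22.8 m/s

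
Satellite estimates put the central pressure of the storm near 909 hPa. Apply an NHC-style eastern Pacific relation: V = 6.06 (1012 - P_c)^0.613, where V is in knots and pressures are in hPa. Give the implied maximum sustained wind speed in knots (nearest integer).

104 kt

ΔP = 1012 − 909 = 103 hPa.
103^0.613 ≈ 17.134.
V ≈ 6.06 × 17.134 ≈ 103.8 kt.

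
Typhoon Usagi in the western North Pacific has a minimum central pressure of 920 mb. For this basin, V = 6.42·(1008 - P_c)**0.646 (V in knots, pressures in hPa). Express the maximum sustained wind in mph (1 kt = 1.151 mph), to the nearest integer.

ΔP = 1008 − 920 = 88 mb.
V ≈ 6.42 × 88^0.646 = 6.42 × 18.036 ≈ 115.790 kt.
115.790 × 1.151 ≈ 133.27 mph → 133 mph.

133 mph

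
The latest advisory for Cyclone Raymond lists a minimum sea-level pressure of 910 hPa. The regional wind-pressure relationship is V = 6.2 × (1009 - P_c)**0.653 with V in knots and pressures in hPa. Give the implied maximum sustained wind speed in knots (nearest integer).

125 kt

ΔP = 1009 − 910 = 99 hPa.
99^0.653 ≈ 20.098.
V ≈ 6.2 × 20.098 ≈ 124.6 kt.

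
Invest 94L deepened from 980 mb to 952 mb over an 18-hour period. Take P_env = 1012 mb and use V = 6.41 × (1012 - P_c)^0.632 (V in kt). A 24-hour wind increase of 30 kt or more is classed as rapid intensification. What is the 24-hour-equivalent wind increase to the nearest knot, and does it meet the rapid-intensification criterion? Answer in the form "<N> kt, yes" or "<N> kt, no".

37 kt, yes

V₁: ΔP = 32, V ≈ 6.41 × 32^0.632 ≈ 57.29 kt.
V₂: ΔP = 60, V ≈ 6.41 × 60^0.632 ≈ 85.24 kt.
ΔV over 18 h = 27.95 kt → 24 h equivalent = 27.95 × 24/18 ≈ 37.27 kt.
37 kt ≥ 30 kt ⇒ rapid intensification.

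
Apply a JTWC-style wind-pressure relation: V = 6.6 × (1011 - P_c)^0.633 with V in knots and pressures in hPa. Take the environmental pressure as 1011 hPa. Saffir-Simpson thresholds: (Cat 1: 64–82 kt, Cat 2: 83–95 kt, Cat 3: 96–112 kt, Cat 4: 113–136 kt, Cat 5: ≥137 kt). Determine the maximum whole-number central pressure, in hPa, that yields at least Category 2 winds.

956 hPa

Category 2 begins at V = 83 kt.
Required ΔP = (83/6.6)^(1/0.633) = 12.576^1.580 ≈ 54.58 hPa.
P_c ≤ 1011 − 54.58 = 956.42, so the highest integer P_c is 956 hPa.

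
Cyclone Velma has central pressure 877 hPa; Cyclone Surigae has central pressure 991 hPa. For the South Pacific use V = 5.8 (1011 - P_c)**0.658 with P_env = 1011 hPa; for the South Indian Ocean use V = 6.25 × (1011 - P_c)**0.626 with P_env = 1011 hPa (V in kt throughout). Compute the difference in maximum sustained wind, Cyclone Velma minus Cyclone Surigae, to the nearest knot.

105 kt

Cyclone Velma: ΔP = 134; V ≈ 5.8 × 134^0.658 ≈ 145.57 kt.
Cyclone Surigae: ΔP = 20; V ≈ 6.25 × 20^0.626 ≈ 40.77 kt.
Difference ≈ 145.57 − 40.77 = 104.80 → 105 kt.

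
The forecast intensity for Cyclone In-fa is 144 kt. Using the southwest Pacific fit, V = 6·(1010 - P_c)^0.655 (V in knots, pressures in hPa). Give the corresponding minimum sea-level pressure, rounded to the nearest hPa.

ΔP = (V / 6)^(1/0.655) = (144/6)^1.527.
144/6 = 24.000; 24.000^1.527 ≈ 127.99 hPa.
P_c = 1010 − 127.99 = 882.01 ≈ 882 hPa.

882 hPa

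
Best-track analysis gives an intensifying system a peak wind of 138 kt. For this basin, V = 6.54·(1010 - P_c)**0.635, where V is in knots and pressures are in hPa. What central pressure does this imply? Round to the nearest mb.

888 mb

ΔP = (V / 6.54)^(1/0.635) = (138/6.54)^1.575.
138/6.54 = 21.101; 21.101^1.575 ≈ 121.76 mb.
P_c = 1010 − 121.76 = 888.24 ≈ 888 mb.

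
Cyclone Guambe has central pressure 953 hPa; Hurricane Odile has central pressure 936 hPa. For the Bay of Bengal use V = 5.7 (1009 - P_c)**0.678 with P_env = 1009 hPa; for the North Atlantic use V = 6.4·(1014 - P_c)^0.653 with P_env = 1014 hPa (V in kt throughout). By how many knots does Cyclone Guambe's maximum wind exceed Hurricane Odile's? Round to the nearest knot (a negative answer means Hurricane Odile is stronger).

Cyclone Guambe: ΔP = 56; V ≈ 5.7 × 56^0.678 ≈ 87.33 kt.
Hurricane Odile: ΔP = 78; V ≈ 6.4 × 78^0.653 ≈ 110.08 kt.
Difference ≈ 87.33 − 110.08 = -22.75 → -23 kt.

-23 kt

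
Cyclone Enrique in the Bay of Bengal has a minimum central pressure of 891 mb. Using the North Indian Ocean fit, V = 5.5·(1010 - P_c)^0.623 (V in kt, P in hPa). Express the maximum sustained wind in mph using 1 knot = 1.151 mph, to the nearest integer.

124 mph

ΔP = 1010 − 891 = 119 mb.
V ≈ 5.5 × 119^0.623 = 5.5 × 19.637 ≈ 108.001 kt.
108.001 × 1.151 ≈ 124.31 mph → 124 mph.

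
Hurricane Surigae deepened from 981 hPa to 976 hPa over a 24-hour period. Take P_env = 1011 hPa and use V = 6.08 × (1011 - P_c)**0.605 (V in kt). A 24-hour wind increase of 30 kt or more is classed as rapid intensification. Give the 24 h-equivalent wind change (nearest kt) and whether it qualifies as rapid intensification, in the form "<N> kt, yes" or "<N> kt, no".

5 kt, no

V₁: ΔP = 30, V ≈ 6.08 × 30^0.605 ≈ 47.60 kt.
V₂: ΔP = 35, V ≈ 6.08 × 35^0.605 ≈ 52.25 kt.
ΔV over 24 h = 4.65 kt → 24 h equivalent = 4.65 × 24/24 ≈ 4.65 kt.
5 kt < 30 kt ⇒ not rapid intensification.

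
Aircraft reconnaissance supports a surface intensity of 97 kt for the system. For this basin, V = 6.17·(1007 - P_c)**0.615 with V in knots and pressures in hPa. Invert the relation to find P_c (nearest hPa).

ΔP = (V / 6.17)^(1/0.615) = (97/6.17)^1.626.
97/6.17 = 15.721; 15.721^1.626 ≈ 88.21 hPa.
P_c = 1007 − 88.21 = 918.79 ≈ 919 hPa.

919 hPa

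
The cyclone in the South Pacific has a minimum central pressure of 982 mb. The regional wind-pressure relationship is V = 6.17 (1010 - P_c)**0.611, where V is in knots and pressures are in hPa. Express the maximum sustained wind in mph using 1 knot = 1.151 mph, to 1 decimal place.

ΔP = 1010 − 982 = 28 mb.
V ≈ 6.17 × 28^0.611 = 6.17 × 7.660 ≈ 47.261 kt.
47.261 × 1.151 ≈ 54.40 mph → 54.4 mph.

54.4 mph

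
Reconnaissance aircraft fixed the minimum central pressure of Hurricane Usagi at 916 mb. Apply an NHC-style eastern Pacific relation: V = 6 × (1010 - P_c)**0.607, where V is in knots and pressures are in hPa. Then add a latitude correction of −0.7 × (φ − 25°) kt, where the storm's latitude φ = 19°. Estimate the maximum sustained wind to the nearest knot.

99 kt

ΔP = 1010 − 916 = 94 mb.
94^0.607 ≈ 15.765.
V ≈ 6 × 15.765 ≈ 94.6 kt.
Latitude correction: −0.7 × (19 − 25) = 4.2 kt.
Corrected V ≈ 98.8 kt → 99 kt.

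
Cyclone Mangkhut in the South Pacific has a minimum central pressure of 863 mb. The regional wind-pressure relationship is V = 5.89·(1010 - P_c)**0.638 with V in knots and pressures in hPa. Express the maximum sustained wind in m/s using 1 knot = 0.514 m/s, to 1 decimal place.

ΔP = 1010 − 863 = 147 mb.
V ≈ 5.89 × 147^0.638 = 5.89 × 24.141 ≈ 142.188 kt.
142.188 × 0.514 ≈ 73.08 m/s → 73.1 m/s.

73.1 m/s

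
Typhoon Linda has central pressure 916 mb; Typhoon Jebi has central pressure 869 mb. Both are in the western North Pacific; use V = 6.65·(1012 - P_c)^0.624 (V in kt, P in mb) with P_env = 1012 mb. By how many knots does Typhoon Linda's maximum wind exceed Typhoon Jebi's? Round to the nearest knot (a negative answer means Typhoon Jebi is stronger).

-32 kt

Typhoon Linda: ΔP = 96; V ≈ 6.65 × 96^0.624 ≈ 114.75 kt.
Typhoon Jebi: ΔP = 143; V ≈ 6.65 × 143^0.624 ≈ 147.15 kt.
Difference ≈ 114.75 − 147.15 = -32.40 → -32 kt.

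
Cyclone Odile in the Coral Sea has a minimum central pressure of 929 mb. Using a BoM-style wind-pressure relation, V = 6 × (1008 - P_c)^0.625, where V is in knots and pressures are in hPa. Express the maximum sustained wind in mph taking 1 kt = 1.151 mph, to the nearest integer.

106 mph

ΔP = 1008 − 929 = 79 mb.
V ≈ 6 × 79^0.625 = 6 × 15.347 ≈ 92.081 kt.
92.081 × 1.151 ≈ 105.98 mph → 106 mph.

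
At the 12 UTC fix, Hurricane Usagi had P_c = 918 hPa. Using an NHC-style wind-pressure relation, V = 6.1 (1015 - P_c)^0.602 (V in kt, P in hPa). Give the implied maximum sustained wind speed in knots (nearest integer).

ΔP = 1015 − 918 = 97 hPa.
97^0.602 ≈ 15.705.
V ≈ 6.1 × 15.705 ≈ 95.8 kt.

96 kt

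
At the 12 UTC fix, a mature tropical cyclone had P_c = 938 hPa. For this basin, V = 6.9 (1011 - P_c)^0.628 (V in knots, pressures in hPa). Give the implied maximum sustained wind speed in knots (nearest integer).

102 kt

ΔP = 1011 − 938 = 73 hPa.
73^0.628 ≈ 14.797.
V ≈ 6.9 × 14.797 ≈ 102.1 kt.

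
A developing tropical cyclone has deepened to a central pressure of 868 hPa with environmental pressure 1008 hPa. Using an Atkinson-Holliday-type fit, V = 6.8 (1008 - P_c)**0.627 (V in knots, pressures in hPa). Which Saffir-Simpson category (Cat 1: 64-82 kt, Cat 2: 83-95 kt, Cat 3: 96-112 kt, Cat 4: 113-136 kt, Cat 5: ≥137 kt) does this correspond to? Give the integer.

5

ΔP = 1008 − 868 = 140 hPa.
V ≈ 6.8 × 140^0.627 = 6.8 × 22.16 ≈ 151 kt.
151 kt falls in the Category 5 band.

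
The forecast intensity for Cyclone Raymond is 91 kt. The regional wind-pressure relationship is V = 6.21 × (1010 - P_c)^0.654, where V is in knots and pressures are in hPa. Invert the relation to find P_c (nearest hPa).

949 hPa

ΔP = (V / 6.21)^(1/0.654) = (91/6.21)^1.529.
91/6.21 = 14.654; 14.654^1.529 ≈ 60.65 hPa.
P_c = 1010 − 60.65 = 949.35 ≈ 949 hPa.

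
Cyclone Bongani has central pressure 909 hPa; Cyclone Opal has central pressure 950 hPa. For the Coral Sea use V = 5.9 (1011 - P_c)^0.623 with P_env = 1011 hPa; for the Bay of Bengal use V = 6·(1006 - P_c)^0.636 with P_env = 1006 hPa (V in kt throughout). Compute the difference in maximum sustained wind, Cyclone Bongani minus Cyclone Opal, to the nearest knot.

28 kt

Cyclone Bongani: ΔP = 102; V ≈ 5.9 × 102^0.623 ≈ 105.25 kt.
Cyclone Opal: ΔP = 56; V ≈ 6 × 56^0.636 ≈ 77.62 kt.
Difference ≈ 105.25 − 77.62 = 27.63 → 28 kt.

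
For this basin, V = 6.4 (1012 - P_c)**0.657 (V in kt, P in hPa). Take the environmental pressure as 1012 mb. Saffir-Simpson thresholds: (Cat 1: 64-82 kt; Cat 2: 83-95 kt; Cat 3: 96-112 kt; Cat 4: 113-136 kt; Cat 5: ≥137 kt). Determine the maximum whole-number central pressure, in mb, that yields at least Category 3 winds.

950 mb

Category 3 begins at V = 96 kt.
Required ΔP = (96/6.4)^(1/0.657) = 15.000^1.522 ≈ 61.67 mb.
P_c ≤ 1012 − 61.67 = 950.33, so the highest integer P_c is 950 mb.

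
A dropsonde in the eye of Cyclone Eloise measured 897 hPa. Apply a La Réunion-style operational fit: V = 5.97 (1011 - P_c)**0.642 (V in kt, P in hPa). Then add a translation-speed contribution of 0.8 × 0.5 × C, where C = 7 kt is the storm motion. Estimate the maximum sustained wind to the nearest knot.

128 kt

ΔP = 1011 − 897 = 114 hPa.
114^0.642 ≈ 20.919.
V ≈ 5.97 × 20.919 ≈ 124.9 kt.
Translation term: 0.8 × 0.5 × 7 = 2.8 kt.
Corrected V ≈ 127.7 kt → 128 kt.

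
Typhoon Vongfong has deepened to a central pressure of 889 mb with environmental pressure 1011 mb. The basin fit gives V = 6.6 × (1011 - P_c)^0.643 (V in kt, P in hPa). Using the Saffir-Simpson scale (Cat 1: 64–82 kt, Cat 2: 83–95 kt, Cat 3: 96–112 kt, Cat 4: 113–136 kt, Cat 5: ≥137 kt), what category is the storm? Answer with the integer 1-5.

5

ΔP = 1011 − 889 = 122 mb.
V ≈ 6.6 × 122^0.643 = 6.6 × 21.95 ≈ 145 kt.
145 kt falls in the Category 5 band.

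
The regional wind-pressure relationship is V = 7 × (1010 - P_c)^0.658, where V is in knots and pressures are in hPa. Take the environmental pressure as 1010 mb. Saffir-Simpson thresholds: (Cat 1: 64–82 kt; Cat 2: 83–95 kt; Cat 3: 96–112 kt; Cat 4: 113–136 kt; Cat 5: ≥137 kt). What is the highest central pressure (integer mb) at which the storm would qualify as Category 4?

941 mb

Category 4 begins at V = 113 kt.
Required ΔP = (113/7)^(1/0.658) = 16.143^1.520 ≈ 68.52 mb.
P_c ≤ 1010 − 68.52 = 941.48, so the highest integer P_c is 941 mb.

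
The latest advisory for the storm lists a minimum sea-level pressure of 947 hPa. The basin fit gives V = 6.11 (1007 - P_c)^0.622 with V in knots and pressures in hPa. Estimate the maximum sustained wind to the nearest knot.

78 kt

ΔP = 1007 − 947 = 60 hPa.
60^0.622 ≈ 12.765.
V ≈ 6.11 × 12.765 ≈ 78.0 kt.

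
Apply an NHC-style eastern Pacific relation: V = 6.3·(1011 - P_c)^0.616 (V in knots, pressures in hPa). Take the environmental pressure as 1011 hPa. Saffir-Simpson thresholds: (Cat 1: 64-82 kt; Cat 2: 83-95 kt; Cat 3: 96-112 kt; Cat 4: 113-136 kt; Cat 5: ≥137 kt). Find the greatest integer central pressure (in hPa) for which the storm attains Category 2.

945 hPa

Category 2 begins at V = 83 kt.
Required ΔP = (83/6.3)^(1/0.616) = 13.175^1.623 ≈ 65.73 hPa.
P_c ≤ 1011 − 65.73 = 945.27, so the highest integer P_c is 945 hPa.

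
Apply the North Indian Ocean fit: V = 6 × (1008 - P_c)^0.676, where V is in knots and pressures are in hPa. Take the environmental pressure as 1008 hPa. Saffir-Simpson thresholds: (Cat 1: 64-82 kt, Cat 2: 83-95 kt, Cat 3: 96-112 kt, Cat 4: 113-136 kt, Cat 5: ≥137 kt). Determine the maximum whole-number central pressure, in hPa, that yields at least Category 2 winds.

959 hPa

Category 2 begins at V = 83 kt.
Required ΔP = (83/6)^(1/0.676) = 13.833^1.479 ≈ 48.73 hPa.
P_c ≤ 1008 − 48.73 = 959.27, so the highest integer P_c is 959 hPa.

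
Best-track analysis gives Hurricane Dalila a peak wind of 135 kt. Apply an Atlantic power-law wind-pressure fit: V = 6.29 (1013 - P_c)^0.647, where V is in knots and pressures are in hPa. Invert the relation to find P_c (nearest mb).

ΔP = (V / 6.29)^(1/0.647) = (135/6.29)^1.546.
135/6.29 = 21.463; 21.463^1.546 ≈ 114.35 mb.
P_c = 1013 − 114.35 = 898.65 ≈ 899 mb.

899 mb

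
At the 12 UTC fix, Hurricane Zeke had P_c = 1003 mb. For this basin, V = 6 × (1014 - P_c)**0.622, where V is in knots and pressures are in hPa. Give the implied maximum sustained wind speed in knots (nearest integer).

27 kt

ΔP = 1014 − 1003 = 11 mb.
11^0.622 ≈ 4.444.
V ≈ 6 × 4.444 ≈ 26.7 kt.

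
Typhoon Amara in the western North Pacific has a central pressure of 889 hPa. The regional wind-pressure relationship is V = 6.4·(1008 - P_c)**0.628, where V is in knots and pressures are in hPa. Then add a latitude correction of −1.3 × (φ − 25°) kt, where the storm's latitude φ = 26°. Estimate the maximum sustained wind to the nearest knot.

ΔP = 1008 − 889 = 119 hPa.
119^0.628 ≈ 20.111.
V ≈ 6.4 × 20.111 ≈ 128.7 kt.
Latitude correction: −1.3 × (26 − 25) = -1.3 kt.
Corrected V ≈ 127.4 kt → 127 kt.

127 kt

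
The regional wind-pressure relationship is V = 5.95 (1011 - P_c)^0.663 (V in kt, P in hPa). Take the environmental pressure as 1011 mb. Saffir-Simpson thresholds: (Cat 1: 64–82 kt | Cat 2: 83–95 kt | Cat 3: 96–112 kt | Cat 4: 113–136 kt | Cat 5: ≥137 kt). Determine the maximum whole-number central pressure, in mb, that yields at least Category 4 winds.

926 mb

Category 4 begins at V = 113 kt.
Required ΔP = (113/5.95)^(1/0.663) = 18.992^1.508 ≈ 84.81 mb.
P_c ≤ 1011 − 84.81 = 926.19, so the highest integer P_c is 926 mb.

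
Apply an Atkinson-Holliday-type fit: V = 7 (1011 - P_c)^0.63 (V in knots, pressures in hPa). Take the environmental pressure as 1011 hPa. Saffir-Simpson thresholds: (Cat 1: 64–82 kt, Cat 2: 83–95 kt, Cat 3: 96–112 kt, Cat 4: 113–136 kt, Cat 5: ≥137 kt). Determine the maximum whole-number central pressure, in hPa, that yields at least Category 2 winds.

960 hPa

Category 2 begins at V = 83 kt.
Required ΔP = (83/7)^(1/0.63) = 11.857^1.587 ≈ 50.67 hPa.
P_c ≤ 1011 − 50.67 = 960.33, so the highest integer P_c is 960 hPa.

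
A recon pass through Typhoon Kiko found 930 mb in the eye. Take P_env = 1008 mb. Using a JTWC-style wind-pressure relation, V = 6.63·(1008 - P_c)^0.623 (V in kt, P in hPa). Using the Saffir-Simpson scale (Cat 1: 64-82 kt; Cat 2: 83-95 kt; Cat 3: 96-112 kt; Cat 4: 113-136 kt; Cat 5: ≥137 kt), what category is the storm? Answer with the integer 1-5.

3

ΔP = 1008 − 930 = 78 mb.
V ≈ 6.63 × 78^0.623 = 6.63 × 15.09 ≈ 100 kt.
100 kt falls in the Category 3 band.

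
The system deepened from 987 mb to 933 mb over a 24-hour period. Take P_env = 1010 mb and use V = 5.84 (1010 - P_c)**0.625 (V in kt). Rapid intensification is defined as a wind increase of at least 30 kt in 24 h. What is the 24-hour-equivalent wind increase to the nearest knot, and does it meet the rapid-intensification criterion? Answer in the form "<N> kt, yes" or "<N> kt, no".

V₁: ΔP = 23, V ≈ 5.84 × 23^0.625 ≈ 41.45 kt.
V₂: ΔP = 77, V ≈ 5.84 × 77^0.625 ≈ 88.20 kt.
ΔV over 24 h = 46.75 kt → 24 h equivalent = 46.75 × 24/24 ≈ 46.75 kt.
47 kt ≥ 30 kt ⇒ rapid intensification.

47 kt, yes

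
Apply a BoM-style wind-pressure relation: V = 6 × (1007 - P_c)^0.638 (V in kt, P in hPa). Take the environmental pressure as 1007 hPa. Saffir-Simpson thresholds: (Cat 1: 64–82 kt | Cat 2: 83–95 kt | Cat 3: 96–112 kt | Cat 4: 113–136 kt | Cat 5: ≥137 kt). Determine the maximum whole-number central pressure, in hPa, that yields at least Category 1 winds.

Category 1 begins at V = 64 kt.
Required ΔP = (64/6)^(1/0.638) = 10.667^1.567 ≈ 40.86 hPa.
P_c ≤ 1007 − 40.86 = 966.14, so the highest integer P_c is 966 hPa.

966 hPa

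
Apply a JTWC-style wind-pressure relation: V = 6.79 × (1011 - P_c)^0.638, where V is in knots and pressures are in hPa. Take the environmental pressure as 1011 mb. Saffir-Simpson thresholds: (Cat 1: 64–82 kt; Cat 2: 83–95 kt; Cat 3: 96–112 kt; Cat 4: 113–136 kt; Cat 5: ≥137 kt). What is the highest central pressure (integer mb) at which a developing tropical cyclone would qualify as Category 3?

Category 3 begins at V = 96 kt.
Required ΔP = (96/6.79)^(1/0.638) = 14.138^1.567 ≈ 63.55 mb.
P_c ≤ 1011 − 63.55 = 947.45, so the highest integer P_c is 947 mb.

947 mb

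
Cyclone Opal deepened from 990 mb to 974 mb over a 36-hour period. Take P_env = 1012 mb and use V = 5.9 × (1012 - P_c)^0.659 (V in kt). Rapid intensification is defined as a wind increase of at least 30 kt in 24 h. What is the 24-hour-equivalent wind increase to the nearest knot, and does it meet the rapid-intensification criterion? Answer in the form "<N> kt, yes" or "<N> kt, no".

13 kt, no

V₁: ΔP = 22, V ≈ 5.9 × 22^0.659 ≈ 45.24 kt.
V₂: ΔP = 38, V ≈ 5.9 × 38^0.659 ≈ 64.85 kt.
ΔV over 36 h = 19.61 kt → 24 h equivalent = 19.61 × 24/36 ≈ 13.07 kt.
13 kt < 30 kt ⇒ not rapid intensification.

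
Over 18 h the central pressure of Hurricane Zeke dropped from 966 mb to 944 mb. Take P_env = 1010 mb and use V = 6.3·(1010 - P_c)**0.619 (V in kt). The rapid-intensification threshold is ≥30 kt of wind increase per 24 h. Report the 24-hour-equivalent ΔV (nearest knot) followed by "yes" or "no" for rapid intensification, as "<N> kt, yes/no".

25 kt, no

V₁: ΔP = 44, V ≈ 6.3 × 44^0.619 ≈ 65.56 kt.
V₂: ΔP = 66, V ≈ 6.3 × 66^0.619 ≈ 84.26 kt.
ΔV over 18 h = 18.70 kt → 24 h equivalent = 18.70 × 24/18 ≈ 24.93 kt.
25 kt < 30 kt ⇒ not rapid intensification.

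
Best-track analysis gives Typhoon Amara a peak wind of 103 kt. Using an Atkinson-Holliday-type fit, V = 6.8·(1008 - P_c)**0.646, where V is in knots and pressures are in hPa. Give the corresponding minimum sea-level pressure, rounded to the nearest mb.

941 mb

ΔP = (V / 6.8)^(1/0.646) = (103/6.8)^1.548.
103/6.8 = 15.147; 15.147^1.548 ≈ 67.16 mb.
P_c = 1008 − 67.16 = 940.84 ≈ 941 mb.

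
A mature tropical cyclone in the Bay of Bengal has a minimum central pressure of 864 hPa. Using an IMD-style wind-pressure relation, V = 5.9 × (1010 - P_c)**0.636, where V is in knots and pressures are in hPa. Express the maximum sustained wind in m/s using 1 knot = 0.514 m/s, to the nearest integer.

72 m/s

ΔP = 1010 − 864 = 146 hPa.
V ≈ 5.9 × 146^0.636 = 5.9 × 23.797 ≈ 140.404 kt.
140.404 × 0.514 ≈ 72.17 m/s → 72 m/s.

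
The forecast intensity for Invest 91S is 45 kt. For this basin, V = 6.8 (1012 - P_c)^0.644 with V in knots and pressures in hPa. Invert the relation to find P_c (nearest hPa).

993 hPa

ΔP = (V / 6.8)^(1/0.644) = (45/6.8)^1.553.
45/6.8 = 6.618; 6.618^1.553 ≈ 18.81 hPa.
P_c = 1012 − 18.81 = 993.19 ≈ 993 hPa.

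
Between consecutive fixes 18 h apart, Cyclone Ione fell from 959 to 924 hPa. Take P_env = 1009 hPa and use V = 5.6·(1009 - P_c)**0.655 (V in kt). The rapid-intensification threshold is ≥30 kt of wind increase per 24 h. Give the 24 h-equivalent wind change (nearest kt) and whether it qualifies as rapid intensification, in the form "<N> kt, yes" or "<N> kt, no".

V₁: ΔP = 50, V ≈ 5.6 × 50^0.655 ≈ 72.61 kt.
V₂: ΔP = 85, V ≈ 5.6 × 85^0.655 ≈ 102.79 kt.
ΔV over 18 h = 30.18 kt → 24 h equivalent = 30.18 × 24/18 ≈ 40.24 kt.
40 kt ≥ 30 kt ⇒ rapid intensification.

40 kt, yes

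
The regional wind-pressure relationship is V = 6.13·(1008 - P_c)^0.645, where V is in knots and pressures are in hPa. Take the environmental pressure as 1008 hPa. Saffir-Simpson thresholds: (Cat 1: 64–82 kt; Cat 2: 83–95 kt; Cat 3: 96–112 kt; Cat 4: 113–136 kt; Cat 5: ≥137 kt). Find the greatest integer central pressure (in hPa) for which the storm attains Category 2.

951 hPa

Category 2 begins at V = 83 kt.
Required ΔP = (83/6.13)^(1/0.645) = 13.540^1.550 ≈ 56.81 hPa.
P_c ≤ 1008 − 56.81 = 951.19, so the highest integer P_c is 951 hPa.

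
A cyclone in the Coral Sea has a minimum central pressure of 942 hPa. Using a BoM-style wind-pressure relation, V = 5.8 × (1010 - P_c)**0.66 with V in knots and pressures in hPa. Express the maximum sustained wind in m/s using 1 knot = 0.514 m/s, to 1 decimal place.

ΔP = 1010 − 942 = 68 hPa.
V ≈ 5.8 × 68^0.66 = 5.8 × 16.198 ≈ 93.947 kt.
93.947 × 0.514 ≈ 48.29 m/s → 48.3 m/s.

48.3 m/s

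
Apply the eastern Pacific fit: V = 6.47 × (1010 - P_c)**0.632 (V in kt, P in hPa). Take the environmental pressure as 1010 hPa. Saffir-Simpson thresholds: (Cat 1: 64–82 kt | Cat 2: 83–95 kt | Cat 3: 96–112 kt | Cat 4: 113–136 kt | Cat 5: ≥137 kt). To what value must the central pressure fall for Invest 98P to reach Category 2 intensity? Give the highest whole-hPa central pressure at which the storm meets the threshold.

953 hPa

Category 2 begins at V = 83 kt.
Required ΔP = (83/6.47)^(1/0.632) = 12.828^1.582 ≈ 56.68 hPa.
P_c ≤ 1010 − 56.68 = 953.32, so the highest integer P_c is 953 hPa.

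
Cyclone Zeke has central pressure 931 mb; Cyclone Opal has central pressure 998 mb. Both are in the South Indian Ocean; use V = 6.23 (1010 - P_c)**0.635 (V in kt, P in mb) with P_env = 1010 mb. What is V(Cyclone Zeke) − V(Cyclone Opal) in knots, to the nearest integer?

Cyclone Zeke: ΔP = 79; V ≈ 6.23 × 79^0.635 ≈ 99.88 kt.
Cyclone Opal: ΔP = 12; V ≈ 6.23 × 12^0.635 ≈ 30.18 kt.
Difference ≈ 99.88 − 30.18 = 69.70 → 70 kt.

70 kt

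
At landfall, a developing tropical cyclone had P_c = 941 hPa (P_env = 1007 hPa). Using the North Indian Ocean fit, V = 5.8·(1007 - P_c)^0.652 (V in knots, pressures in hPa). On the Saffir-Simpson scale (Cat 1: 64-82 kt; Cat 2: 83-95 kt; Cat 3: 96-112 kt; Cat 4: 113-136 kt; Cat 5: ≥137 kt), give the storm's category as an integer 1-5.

ΔP = 1007 − 941 = 66 hPa.
V ≈ 5.8 × 66^0.652 = 5.8 × 15.36 ≈ 89 kt.
89 kt falls in the Category 2 band.

2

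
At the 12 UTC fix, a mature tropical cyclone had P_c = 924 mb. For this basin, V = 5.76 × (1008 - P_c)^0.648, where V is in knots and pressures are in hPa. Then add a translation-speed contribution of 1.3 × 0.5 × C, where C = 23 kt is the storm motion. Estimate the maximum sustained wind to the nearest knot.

ΔP = 1008 − 924 = 84 mb.
84^0.648 ≈ 17.658.
V ≈ 5.76 × 17.658 ≈ 101.7 kt.
Translation term: 1.3 × 0.5 × 23 = 14.95 kt.
Corrected V ≈ 116.65 kt → 117 kt.

117 kt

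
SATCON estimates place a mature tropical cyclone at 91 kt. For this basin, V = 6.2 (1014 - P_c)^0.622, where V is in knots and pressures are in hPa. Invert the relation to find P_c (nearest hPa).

939 hPa

ΔP = (V / 6.2)^(1/0.622) = (91/6.2)^1.608.
91/6.2 = 14.677; 14.677^1.608 ≈ 75.10 hPa.
P_c = 1014 − 75.10 = 938.90 ≈ 939 hPa.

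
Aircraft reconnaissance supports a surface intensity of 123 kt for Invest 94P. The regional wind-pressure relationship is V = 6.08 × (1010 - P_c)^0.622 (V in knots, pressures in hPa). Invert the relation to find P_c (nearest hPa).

ΔP = (V / 6.08)^(1/0.622) = (123/6.08)^1.608.
123/6.08 = 20.230; 20.230^1.608 ≈ 125.80 hPa.
P_c = 1010 − 125.80 = 884.20 ≈ 884 hPa.

884 hPa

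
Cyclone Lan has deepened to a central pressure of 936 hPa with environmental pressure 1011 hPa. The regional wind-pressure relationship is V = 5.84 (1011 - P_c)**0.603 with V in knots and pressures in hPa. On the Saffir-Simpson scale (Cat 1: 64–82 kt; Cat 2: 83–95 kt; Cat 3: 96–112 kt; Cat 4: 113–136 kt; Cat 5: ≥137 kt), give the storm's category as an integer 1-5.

1

ΔP = 1011 − 936 = 75 hPa.
V ≈ 5.84 × 75^0.603 = 5.84 × 13.51 ≈ 79 kt.
79 kt falls in the Category 1 band.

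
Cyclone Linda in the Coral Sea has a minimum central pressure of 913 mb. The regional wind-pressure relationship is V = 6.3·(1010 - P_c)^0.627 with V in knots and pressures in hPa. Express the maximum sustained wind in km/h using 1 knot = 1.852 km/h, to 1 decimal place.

205.4 km/h

ΔP = 1010 − 913 = 97 mb.
V ≈ 6.3 × 97^0.627 = 6.3 × 17.608 ≈ 110.929 kt.
110.929 × 1.852 ≈ 205.44 km/h → 205.4 km/h.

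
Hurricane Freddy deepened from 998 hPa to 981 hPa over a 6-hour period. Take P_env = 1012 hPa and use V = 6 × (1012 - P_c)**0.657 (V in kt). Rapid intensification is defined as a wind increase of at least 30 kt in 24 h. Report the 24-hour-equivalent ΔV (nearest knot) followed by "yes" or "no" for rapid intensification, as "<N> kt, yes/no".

93 kt, yes

V₁: ΔP = 14, V ≈ 6 × 14^0.657 ≈ 33.97 kt.
V₂: ΔP = 31, V ≈ 6 × 31^0.657 ≈ 57.28 kt.
ΔV over 6 h = 23.31 kt → 24 h equivalent = 23.31 × 24/6 ≈ 93.24 kt.
93 kt ≥ 30 kt ⇒ rapid intensification.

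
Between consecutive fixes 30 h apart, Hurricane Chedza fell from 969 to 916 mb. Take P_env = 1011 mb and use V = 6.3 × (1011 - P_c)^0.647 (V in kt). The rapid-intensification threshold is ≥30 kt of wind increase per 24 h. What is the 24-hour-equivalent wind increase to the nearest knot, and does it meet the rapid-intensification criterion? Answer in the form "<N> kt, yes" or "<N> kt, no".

V₁: ΔP = 42, V ≈ 6.3 × 42^0.647 ≈ 70.73 kt.
V₂: ΔP = 95, V ≈ 6.3 × 95^0.647 ≈ 119.93 kt.
ΔV over 30 h = 49.20 kt → 24 h equivalent = 49.20 × 24/30 ≈ 39.36 kt.
39 kt ≥ 30 kt ⇒ rapid intensification.

39 kt, yes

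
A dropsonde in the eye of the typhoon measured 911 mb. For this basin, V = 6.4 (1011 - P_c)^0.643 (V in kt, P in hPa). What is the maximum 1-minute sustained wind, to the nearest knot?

ΔP = 1011 − 911 = 100 mb.
100^0.643 ≈ 19.320.
V ≈ 6.4 × 19.320 ≈ 123.6 kt.

124 kt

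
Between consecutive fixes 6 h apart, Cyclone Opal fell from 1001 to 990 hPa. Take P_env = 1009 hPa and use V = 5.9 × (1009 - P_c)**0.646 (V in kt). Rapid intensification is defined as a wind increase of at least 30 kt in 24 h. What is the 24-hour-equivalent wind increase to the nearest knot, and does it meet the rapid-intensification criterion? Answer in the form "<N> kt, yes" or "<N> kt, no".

V₁: ΔP = 8, V ≈ 5.9 × 8^0.646 ≈ 22.61 kt.
V₂: ΔP = 19, V ≈ 5.9 × 19^0.646 ≈ 39.53 kt.
ΔV over 6 h = 16.92 kt → 24 h equivalent = 16.92 × 24/6 ≈ 67.68 kt.
68 kt ≥ 30 kt ⇒ rapid intensification.

68 kt, yes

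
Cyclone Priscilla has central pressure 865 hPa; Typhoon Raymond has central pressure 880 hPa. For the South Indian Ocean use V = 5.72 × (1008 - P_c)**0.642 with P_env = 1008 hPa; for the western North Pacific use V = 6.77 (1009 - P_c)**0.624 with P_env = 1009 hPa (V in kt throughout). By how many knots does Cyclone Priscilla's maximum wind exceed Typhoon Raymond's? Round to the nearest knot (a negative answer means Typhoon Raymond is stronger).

-2 kt

Cyclone Priscilla: ΔP = 143; V ≈ 5.72 × 143^0.642 ≈ 138.40 kt.
Typhoon Raymond: ΔP = 129; V ≈ 6.77 × 129^0.624 ≈ 140.47 kt.
Difference ≈ 138.40 − 140.47 = -2.07 → -2 kt.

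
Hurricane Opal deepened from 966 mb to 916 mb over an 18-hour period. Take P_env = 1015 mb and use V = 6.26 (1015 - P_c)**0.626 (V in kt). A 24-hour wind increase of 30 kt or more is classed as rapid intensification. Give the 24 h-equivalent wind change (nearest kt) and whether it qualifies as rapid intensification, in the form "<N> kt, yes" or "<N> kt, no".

V₁: ΔP = 49, V ≈ 6.26 × 49^0.626 ≈ 71.55 kt.
V₂: ΔP = 99, V ≈ 6.26 × 99^0.626 ≈ 111.13 kt.
ΔV over 18 h = 39.58 kt → 24 h equivalent = 39.58 × 24/18 ≈ 52.77 kt.
53 kt ≥ 30 kt ⇒ rapid intensification.

53 kt, yes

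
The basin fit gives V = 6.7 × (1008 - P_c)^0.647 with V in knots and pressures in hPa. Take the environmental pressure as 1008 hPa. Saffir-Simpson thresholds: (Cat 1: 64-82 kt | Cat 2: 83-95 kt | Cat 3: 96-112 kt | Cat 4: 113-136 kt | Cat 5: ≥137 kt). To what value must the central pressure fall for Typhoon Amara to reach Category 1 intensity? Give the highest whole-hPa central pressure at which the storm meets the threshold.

975 hPa

Category 1 begins at V = 64 kt.
Required ΔP = (64/6.7)^(1/0.647) = 9.552^1.546 ≈ 32.72 hPa.
P_c ≤ 1008 − 32.72 = 975.28, so the highest integer P_c is 975 hPa.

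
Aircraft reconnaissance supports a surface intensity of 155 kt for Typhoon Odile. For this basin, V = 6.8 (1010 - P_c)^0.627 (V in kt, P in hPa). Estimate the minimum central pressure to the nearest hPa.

ΔP = (V / 6.8)^(1/0.627) = (155/6.8)^1.595.
155/6.8 = 22.794; 22.794^1.595 ≈ 146.42 hPa.
P_c = 1010 − 146.42 = 863.58 ≈ 864 hPa.

864 hPa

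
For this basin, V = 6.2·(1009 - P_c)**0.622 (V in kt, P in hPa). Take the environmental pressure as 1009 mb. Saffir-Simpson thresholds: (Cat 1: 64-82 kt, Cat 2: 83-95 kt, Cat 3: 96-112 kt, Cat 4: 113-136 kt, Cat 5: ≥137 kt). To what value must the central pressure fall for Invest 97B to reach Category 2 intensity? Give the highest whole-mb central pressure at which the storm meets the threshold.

Category 2 begins at V = 83 kt.
Required ΔP = (83/6.2)^(1/0.622) = 13.387^1.608 ≈ 64.77 mb.
P_c ≤ 1009 − 64.77 = 944.23, so the highest integer P_c is 944 mb.

944 mb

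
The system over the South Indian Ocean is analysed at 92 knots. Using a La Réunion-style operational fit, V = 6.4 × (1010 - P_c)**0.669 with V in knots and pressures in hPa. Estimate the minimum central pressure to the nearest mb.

956 mb

ΔP = (V / 6.4)^(1/0.669) = (92/6.4)^1.495.
92/6.4 = 14.375; 14.375^1.495 ≈ 53.75 mb.
P_c = 1010 − 53.75 = 956.25 ≈ 956 mb.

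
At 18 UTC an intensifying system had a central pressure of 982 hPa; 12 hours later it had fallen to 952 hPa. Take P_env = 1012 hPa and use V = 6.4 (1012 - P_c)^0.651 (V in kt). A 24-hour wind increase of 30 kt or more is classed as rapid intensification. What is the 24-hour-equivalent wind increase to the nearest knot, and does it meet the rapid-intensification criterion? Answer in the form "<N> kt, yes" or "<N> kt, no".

67 kt, yes

V₁: ΔP = 30, V ≈ 6.4 × 30^0.651 ≈ 58.58 kt.
V₂: ΔP = 60, V ≈ 6.4 × 60^0.651 ≈ 91.99 kt.
ΔV over 12 h = 33.41 kt → 24 h equivalent = 33.41 × 24/12 ≈ 66.82 kt.
67 kt ≥ 30 kt ⇒ rapid intensification.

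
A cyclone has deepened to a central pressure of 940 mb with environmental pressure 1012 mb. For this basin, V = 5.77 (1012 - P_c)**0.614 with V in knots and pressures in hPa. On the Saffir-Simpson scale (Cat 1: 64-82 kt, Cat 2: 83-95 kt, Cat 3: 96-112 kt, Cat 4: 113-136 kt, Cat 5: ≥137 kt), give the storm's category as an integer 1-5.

1

ΔP = 1012 − 940 = 72 mb.
V ≈ 5.77 × 72^0.614 = 5.77 × 13.82 ≈ 80 kt.
80 kt falls in the Category 1 band.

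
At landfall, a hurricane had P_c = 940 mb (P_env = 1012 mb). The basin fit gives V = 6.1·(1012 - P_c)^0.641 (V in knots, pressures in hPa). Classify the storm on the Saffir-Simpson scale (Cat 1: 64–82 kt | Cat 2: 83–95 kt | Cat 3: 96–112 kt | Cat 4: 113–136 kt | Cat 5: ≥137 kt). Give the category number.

2

ΔP = 1012 − 940 = 72 mb.
V ≈ 6.1 × 72^0.641 = 6.1 × 15.51 ≈ 95 kt.
95 kt falls in the Category 2 band.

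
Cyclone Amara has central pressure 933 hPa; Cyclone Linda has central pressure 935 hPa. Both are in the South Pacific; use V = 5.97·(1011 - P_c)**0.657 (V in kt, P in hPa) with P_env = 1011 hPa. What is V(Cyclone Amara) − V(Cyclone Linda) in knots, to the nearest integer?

2 kt

Cyclone Amara: ΔP = 78; V ≈ 5.97 × 78^0.657 ≈ 104.49 kt.
Cyclone Linda: ΔP = 76; V ≈ 5.97 × 76^0.657 ≈ 102.72 kt.
Difference ≈ 104.49 − 102.72 = 1.77 → 2 kt.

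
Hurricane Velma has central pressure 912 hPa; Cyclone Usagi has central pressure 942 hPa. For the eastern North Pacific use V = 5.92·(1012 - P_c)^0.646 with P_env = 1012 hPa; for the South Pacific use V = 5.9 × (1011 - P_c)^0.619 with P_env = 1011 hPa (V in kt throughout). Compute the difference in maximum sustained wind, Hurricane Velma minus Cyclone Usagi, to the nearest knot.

Hurricane Velma: ΔP = 100; V ≈ 5.92 × 100^0.646 ≈ 115.96 kt.
Cyclone Usagi: ΔP = 69; V ≈ 5.9 × 69^0.619 ≈ 81.11 kt.
Difference ≈ 115.96 − 81.11 = 34.85 → 35 kt.

35 kt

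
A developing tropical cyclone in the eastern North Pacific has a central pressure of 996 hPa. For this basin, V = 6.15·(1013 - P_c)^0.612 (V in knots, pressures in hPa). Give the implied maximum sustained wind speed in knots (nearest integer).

ΔP = 1013 − 996 = 17 hPa.
17^0.612 ≈ 5.663.
V ≈ 6.15 × 5.663 ≈ 34.8 kt.

35 kt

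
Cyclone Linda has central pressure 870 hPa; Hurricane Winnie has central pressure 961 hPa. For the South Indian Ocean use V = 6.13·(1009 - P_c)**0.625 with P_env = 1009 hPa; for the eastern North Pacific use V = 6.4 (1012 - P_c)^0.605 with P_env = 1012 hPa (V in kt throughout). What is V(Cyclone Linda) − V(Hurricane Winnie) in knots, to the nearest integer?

65 kt

Cyclone Linda: ΔP = 139; V ≈ 6.13 × 139^0.625 ≈ 133.92 kt.
Hurricane Winnie: ΔP = 51; V ≈ 6.4 × 51^0.605 ≈ 69.07 kt.
Difference ≈ 133.92 − 69.07 = 64.85 → 65 kt.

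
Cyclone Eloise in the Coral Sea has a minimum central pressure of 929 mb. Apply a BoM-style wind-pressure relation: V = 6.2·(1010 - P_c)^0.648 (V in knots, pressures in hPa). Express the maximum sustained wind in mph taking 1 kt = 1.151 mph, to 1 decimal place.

ΔP = 1010 − 929 = 81 mb.
V ≈ 6.2 × 81^0.648 = 6.2 × 17.246 ≈ 106.928 kt.
106.928 × 1.151 ≈ 123.07 mph → 123.1 mph.

123.1 mph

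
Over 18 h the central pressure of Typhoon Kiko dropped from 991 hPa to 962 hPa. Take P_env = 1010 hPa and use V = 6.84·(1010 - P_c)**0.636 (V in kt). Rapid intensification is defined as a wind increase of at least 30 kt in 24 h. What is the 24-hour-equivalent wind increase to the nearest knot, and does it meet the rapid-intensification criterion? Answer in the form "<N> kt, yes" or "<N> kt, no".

48 kt, yes

V₁: ΔP = 19, V ≈ 6.84 × 19^0.636 ≈ 44.50 kt.
V₂: ΔP = 48, V ≈ 6.84 × 48^0.636 ≈ 80.23 kt.
ΔV over 18 h = 35.73 kt → 24 h equivalent = 35.73 × 24/18 ≈ 47.64 kt.
48 kt ≥ 30 kt ⇒ rapid intensification.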